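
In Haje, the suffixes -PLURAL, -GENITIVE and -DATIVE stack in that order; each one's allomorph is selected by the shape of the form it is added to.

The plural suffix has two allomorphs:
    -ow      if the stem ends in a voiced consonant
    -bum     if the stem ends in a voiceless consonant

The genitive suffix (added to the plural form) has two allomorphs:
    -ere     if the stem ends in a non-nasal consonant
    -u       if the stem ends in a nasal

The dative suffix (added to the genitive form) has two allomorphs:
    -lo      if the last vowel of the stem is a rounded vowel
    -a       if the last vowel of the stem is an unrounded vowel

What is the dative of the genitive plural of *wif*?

wifbumulo

Since the final consonant of *wif* is /f/ (voiceless), it takes -bum, giving *wifbum*.
The plural form *wifbum*: final consonant = /m/, a nasal → -u → *wifbumu*.
The genitive form *wifbumu* — last vowel /u/ (a rounded vowel) → -lo → *wifbumulo*.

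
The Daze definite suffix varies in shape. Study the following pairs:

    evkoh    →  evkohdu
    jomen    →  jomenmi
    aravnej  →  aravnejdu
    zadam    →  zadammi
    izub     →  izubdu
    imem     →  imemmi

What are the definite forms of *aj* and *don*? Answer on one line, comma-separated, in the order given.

The alternation tracks the final consonant of the stem — -mi when the stem ends in a nasal (*jomen*, *zadam*, *imem*); -du when the stem ends in a non-nasal consonant (*evkoh*, *aravnej*, *izub*).
The final consonant of *aj* is /j/, which is non-nasal, so the suffix is -du, giving *ajdu*.
The final consonant of *don* is /n/, which is a nasal, so the suffix is -mi, giving *donmi*.

ajdu, donmi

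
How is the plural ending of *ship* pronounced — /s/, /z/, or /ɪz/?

The stem *ship* ends in a voiceless non-sibilant consonant.
The plural suffix surfaces as /ɪz/ after sibilants, /s/ after other voiceless consonants, and /z/ after other voiced sounds.
So the plural -s on *ship* is pronounced /s/.

/s/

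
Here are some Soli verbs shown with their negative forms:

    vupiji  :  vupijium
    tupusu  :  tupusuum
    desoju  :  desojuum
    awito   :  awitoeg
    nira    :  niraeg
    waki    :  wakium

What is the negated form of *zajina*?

Looking at the last vowel of each stem: -um when the last vowel of the stem is a high vowel (*vupiji*, *tupusu*, *desoju*, *waki*); -eg when the last vowel of the stem is a non-high vowel (*awito*, *nira*).
*zajina* — last vowel /a/ (a non-high vowel) → -eg → *zajinaeg*.

zajinaeg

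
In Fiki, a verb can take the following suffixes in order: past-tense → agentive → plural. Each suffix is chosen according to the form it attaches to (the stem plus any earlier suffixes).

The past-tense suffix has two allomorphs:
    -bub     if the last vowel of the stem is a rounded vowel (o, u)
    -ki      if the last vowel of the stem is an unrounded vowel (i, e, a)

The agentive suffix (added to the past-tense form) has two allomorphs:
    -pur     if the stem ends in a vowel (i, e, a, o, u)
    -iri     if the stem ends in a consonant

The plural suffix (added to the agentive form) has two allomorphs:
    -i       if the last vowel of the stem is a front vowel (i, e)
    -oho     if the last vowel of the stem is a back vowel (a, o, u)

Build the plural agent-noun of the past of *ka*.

The last vowel of *ka* is /a/, which is an unrounded vowel, so the past-tense suffix is -ki, giving *kaki*.
The past-tense form *kaki*: final sound = /i/, a vowel → -pur → *kakipur*.
Since the last vowel of the agentive form *kakipur* is /u/ (a back vowel), it takes -oho, giving *kakipuroho*.

kakipuroho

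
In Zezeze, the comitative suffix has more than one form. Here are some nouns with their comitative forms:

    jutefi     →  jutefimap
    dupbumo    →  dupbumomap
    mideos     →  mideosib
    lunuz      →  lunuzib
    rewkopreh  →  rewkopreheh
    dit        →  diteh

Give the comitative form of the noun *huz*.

The alternation tracks the final sound of the stem — -ib when the stem ends in a sibilant (*mideos*, *lunuz*); -eh when the stem ends in a non-sibilant consonant (*rewkopreh*, *dit*); -map when the stem ends in a vowel (*jutefi*, *dupbumo*).
*huz*: final sound = /z/, a sibilant → -ib → *huzib*.

huzib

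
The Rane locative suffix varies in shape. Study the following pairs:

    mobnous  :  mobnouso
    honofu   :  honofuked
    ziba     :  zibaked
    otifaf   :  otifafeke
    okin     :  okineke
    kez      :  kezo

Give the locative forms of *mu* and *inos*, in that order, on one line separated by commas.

muked, inoso

The pattern is sibilance of the final sound: -o when the stem ends in a sibilant (*mobnous*, *kez*); -eke when the stem ends in a non-sibilant consonant (*otifaf*, *okin*); -ked when the stem ends in a vowel (*honofu*, *ziba*).
*mu* — final sound /u/ (a vowel) → -ked → *muked*.
Since the final sound of *inos* is /s/ (a sibilant), it takes -o, giving *inoso*.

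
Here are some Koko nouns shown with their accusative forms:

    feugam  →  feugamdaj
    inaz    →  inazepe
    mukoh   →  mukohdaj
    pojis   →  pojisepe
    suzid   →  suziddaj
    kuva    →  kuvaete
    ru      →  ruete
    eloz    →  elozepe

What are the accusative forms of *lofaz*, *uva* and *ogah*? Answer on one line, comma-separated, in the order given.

lofazepe, uvaete, ogahdaj

The suffix is conditioned by the final sound: -epe when the stem ends in a sibilant (*inaz*, *pojis*, *eloz*); -daj when the stem ends in a non-sibilant consonant (*feugam*, *mukoh*, *suzid*); -ete when the stem ends in a vowel (*kuva*, *ru*).
The final sound of *lofaz* is /z/, which is a sibilant, so the suffix is -epe, giving *lofazepe*.
*uva* — final sound /a/ (a vowel) → -ete → *uvaete*.
The final sound of *ogah* is /h/, which is a non-sibilant consonant, so the suffix is -daj, giving *ogahdaj*.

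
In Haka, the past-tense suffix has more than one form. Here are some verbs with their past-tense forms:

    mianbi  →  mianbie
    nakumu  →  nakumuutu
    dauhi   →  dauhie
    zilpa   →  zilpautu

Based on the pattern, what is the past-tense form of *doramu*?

Looking at the last vowel of each stem: -e when the last vowel of the stem is a front vowel (*mianbi*, *dauhi*); -utu when the last vowel of the stem is a back vowel (*nakumu*, *zilpa*).
Since the last vowel of *doramu* is /u/ (a back vowel), it takes -utu, giving *doramuutu*.

doramuutu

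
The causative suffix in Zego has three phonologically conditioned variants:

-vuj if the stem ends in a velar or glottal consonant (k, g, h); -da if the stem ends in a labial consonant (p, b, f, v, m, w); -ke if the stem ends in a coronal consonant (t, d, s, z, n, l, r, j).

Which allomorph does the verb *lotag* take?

*lotag*: final consonant = /g/, velar/glottal → -vuj.

-vuj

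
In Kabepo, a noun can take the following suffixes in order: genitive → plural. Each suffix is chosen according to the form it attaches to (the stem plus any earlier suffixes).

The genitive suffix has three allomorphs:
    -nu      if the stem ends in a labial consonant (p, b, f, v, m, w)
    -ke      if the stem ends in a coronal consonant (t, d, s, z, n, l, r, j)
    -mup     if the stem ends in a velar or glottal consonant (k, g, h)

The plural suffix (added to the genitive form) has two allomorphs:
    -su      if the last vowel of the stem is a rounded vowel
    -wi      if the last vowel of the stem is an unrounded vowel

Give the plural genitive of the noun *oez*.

oezkewi

*oez*: final consonant = /z/, coronal → -ke → *oezke*.
The last vowel of the genitive form *oezke* is /e/, which is an unrounded vowel, so the plural suffix is -wi, giving *oezkewi*.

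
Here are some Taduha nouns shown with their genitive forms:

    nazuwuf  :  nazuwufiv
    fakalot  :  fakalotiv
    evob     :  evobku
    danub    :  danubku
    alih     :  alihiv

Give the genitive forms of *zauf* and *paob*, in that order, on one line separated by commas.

The suffix is conditioned by the final consonant: -iv when the stem ends in a voiceless consonant (*nazuwuf*, *fakalot*, *alih*); -ku when the stem ends in a voiced consonant (*evob*, *danub*).
Since the final consonant of *zauf* is /f/ (voiceless), it takes -iv, giving *zaufiv*.
*paob*: final consonant = /b/, voiced → -ku → *paobku*.

zaufiv, paobku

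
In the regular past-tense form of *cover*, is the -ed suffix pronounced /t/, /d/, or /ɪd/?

The stem *cover* ends in a voiced sound other than /d/.
The -ed suffix is realized as /ɪd/ after /t, d/; as /t/ after other voiceless consonants; and as /d/ after other voiced sounds.
So -ed on *cover* is pronounced /d/.

/d/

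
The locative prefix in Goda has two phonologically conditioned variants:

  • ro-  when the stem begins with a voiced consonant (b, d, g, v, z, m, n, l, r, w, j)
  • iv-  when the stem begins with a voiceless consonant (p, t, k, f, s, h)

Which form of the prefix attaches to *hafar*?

Since the first consonant of *hafar* is /h/ (voiceless), it takes iv-.

iv-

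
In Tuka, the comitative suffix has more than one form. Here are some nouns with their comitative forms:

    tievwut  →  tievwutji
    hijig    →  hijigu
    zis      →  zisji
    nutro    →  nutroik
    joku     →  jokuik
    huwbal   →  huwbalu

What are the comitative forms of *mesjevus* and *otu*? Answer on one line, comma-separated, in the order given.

mesjevusji, otuik

The pattern is voicing of the final sound: -ji when the stem ends in a voiceless consonant (*tievwut*, *zis*); -u when the stem ends in a voiced consonant (*hijig*, *huwbal*); -ik when the stem ends in a vowel (*nutro*, *joku*).
Since the final sound of *mesjevus* is /s/ (a voiceless consonant), it takes -ji, giving *mesjevusji*.
Since the final sound of *otu* is /u/ (a vowel), it takes -ik, giving *otuik*.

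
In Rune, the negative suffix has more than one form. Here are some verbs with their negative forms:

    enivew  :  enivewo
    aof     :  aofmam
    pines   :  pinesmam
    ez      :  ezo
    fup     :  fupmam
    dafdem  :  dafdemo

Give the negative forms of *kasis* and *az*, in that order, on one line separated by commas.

Looking at the final consonant of each stem: -mam when the stem ends in a voiceless consonant (*aof*, *pines*, *fup*); -o when the stem ends in a voiced consonant (*enivew*, *ez*, *dafdem*).
The final consonant of *kasis* is /s/, which is voiceless, so the suffix is -mam, giving *kasismam*.
*az* — final consonant /z/ (voiced) → -o → *azo*.

kasismam, azo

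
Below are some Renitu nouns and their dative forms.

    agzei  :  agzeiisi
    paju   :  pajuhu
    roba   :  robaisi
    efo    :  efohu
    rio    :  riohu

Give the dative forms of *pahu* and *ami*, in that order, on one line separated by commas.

The suffix is conditioned by the last vowel: -hu when the last vowel of the stem is a rounded vowel (*paju*, *efo*, *rio*); -isi when the last vowel of the stem is an unrounded vowel (*agzei*, *roba*).
Since the last vowel of *pahu* is /u/ (a rounded vowel), it takes -hu, giving *pahuhu*.
*ami* — last vowel /i/ (an unrounded vowel) → -isi → *amiisi*.

pahuhu, amiisi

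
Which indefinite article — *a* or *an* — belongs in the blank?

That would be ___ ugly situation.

an

The indefinite article is chosen by the initial *sound* of the following word, not its spelling.
*ugly* begins with the sound /ʌ/ (u pronounced /ʌ/) — a vowel sound.
So the article is *an*: That would be an ugly situation.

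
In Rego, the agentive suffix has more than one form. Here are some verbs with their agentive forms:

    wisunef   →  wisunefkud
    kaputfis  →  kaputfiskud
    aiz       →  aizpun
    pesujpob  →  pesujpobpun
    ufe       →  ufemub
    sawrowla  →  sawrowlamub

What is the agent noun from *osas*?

The pattern is voicing of the final sound: -kud when the stem ends in a voiceless consonant (*wisunef*, *kaputfis*); -pun when the stem ends in a voiced consonant (*aiz*, *pesujpob*); -mub when the stem ends in a vowel (*ufe*, *sawrowla*).
*osas*: final sound = /s/, a voiceless consonant → -kud → *osaskud*.

osaskud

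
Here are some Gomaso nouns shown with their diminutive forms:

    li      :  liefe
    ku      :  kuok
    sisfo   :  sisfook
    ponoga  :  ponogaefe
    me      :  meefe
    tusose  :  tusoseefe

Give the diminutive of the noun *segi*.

The alternation tracks the last vowel of the stem — -ok when the last vowel of the stem is a rounded vowel (*ku*, *sisfo*); -efe when the last vowel of the stem is an unrounded vowel (*li*, *ponoga*, *me*, *tusose*).
*segi*: last vowel = /i/, an unrounded vowel → -efe → *segiefe*.

segiefe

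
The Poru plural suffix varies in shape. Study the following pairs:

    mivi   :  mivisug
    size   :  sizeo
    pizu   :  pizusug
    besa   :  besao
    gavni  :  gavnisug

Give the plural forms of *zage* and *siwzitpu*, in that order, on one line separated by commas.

Looking at the last vowel of each stem: -sug when the last vowel of the stem is a high vowel (*mivi*, *pizu*, *gavni*); -o when the last vowel of the stem is a non-high vowel (*size*, *besa*).
*zage* — last vowel /e/ (a non-high vowel) → -o → *zageo*.
Since the last vowel of *siwzitpu* is /u/ (a high vowel), it takes -sug, giving *siwzitpusug*.

zageo, siwzitpusug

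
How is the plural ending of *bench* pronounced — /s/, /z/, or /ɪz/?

The stem *bench* ends in a sibilant (/s, z, ʃ, ʒ, tʃ, dʒ/).
The plural suffix surfaces as /ɪz/ after sibilants, /s/ after other voiceless consonants, and /z/ after other voiced sounds.
So the plural -s on *bench* is pronounced /ɪz/.

/ɪz/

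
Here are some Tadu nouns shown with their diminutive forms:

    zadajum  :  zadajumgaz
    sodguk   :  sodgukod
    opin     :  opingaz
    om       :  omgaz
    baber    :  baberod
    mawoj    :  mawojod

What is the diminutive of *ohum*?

Looking at the final consonant of each stem: -gaz when the stem ends in a nasal (*zadajum*, *opin*, *om*); -od when the stem ends in a non-nasal consonant (*sodguk*, *baber*, *mawoj*).
Since the final consonant of *ohum* is /m/ (a nasal), it takes -gaz, giving *ohumgaz*.

ohumgaz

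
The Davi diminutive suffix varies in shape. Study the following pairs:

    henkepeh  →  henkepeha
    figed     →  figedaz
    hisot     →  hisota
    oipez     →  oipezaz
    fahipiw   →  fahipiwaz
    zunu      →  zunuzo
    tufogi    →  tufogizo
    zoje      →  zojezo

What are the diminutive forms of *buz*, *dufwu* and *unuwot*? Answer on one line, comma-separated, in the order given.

buzaz, dufwuzo, unuwota

Looking at the final sound of each stem: -a when the stem ends in a voiceless consonant (*henkepeh*, *hisot*); -az when the stem ends in a voiced consonant (*figed*, *oipez*, *fahipiw*); -zo when the stem ends in a vowel (*zunu*, *tufogi*, *zoje*).
The final sound of *buz* is /z/, which is a voiced consonant, so the suffix is -az, giving *buzaz*.
*dufwu*: final sound = /u/, a vowel → -zo → *dufwuzo*.
Since the final sound of *unuwot* is /t/ (a voiceless consonant), it takes -a, giving *unuwota*.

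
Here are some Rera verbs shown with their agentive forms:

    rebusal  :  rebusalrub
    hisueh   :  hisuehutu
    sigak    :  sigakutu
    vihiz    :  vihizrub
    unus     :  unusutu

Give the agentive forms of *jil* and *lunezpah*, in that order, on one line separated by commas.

jilrub, lunezpahutu

The pattern is voicing of the final consonant: -utu when the stem ends in a voiceless consonant (*hisueh*, *sigak*, *unus*); -rub when the stem ends in a voiced consonant (*rebusal*, *vihiz*).
Since the final consonant of *jil* is /l/ (voiced), it takes -rub, giving *jilrub*.
Since the final consonant of *lunezpah* is /h/ (voiceless), it takes -utu, giving *lunezpahutu*.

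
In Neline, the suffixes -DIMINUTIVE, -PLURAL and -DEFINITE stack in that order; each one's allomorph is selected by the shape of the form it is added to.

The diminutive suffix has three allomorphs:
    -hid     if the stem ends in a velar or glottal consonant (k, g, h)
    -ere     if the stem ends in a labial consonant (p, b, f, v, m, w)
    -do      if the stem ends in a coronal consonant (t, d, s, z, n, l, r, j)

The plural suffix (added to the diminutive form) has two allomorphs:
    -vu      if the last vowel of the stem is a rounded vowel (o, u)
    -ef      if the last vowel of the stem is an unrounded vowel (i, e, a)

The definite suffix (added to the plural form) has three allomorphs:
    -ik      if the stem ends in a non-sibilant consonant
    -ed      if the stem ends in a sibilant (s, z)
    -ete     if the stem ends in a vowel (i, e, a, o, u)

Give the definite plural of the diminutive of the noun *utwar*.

The final consonant of *utwar* is /r/, which is coronal, so the diminutive suffix is -do, giving *utwardo*.
The diminutive form *utwardo* — last vowel /o/ (a rounded vowel) → -vu → *utwardovu*.
Since the final sound of the plural form *utwardovu* is /u/ (a vowel), it takes -ete, giving *utwardovuete*.

utwardovuete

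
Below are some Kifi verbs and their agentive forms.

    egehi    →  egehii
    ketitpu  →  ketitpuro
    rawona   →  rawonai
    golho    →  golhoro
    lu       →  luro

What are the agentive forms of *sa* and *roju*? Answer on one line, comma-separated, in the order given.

The suffix is conditioned by the last vowel: -ro when the last vowel of the stem is a rounded vowel (*ketitpu*, *golho*, *lu*); -i when the last vowel of the stem is an unrounded vowel (*egehi*, *rawona*).
*sa* — last vowel /a/ (an unrounded vowel) → -i → *sai*.
Since the last vowel of *roju* is /u/ (a rounded vowel), it takes -ro, giving *rojuro*.

sai, rojuro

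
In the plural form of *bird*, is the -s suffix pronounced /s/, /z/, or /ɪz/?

The stem *bird* ends in a voiced non-sibilant sound.
The plural suffix surfaces as /ɪz/ after sibilants, /s/ after other voiceless consonants, and /z/ after other voiced sounds.
So the plural -s on *bird* is pronounced /z/.

/z/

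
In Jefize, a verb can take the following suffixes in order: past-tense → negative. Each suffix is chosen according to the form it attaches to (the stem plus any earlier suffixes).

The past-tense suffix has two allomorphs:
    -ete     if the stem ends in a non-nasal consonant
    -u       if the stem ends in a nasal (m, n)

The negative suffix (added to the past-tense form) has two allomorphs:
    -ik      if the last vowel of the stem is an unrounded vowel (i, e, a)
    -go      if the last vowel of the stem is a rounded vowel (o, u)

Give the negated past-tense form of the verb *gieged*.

giegedeteik

*gieged*: final consonant = /d/, non-nasal → -ete → *giegedete*.
The last vowel of the past-tense form *giegedete* is /e/, which is an unrounded vowel, so the negative suffix is -ik, giving *giegedeteik*.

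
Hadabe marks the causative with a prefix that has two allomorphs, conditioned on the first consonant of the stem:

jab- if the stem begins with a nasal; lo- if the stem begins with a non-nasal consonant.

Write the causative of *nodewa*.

jabnodewa

Since the first consonant of *nodewa* is /n/ (a nasal), it takes jab-, giving *jabnodewa*.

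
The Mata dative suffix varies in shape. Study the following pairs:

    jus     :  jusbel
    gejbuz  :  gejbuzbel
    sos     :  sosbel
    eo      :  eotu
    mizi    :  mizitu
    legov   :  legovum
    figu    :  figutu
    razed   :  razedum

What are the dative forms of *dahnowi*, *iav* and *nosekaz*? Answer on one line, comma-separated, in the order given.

dahnowitu, iavum, nosekazbel

The alternation tracks the final sound of the stem — -bel when the stem ends in a sibilant (*jus*, *gejbuz*, *sos*); -um when the stem ends in a non-sibilant consonant (*legov*, *razed*); -tu when the stem ends in a vowel (*eo*, *mizi*, *figu*).
The final sound of *dahnowi* is /i/, which is a vowel, so the suffix is -tu, giving *dahnowitu*.
The final sound of *iav* is /v/, which is a non-sibilant consonant, so the suffix is -um, giving *iavum*.
Since the final sound of *nosekaz* is /z/ (a sibilant), it takes -bel, giving *nosekazbel*.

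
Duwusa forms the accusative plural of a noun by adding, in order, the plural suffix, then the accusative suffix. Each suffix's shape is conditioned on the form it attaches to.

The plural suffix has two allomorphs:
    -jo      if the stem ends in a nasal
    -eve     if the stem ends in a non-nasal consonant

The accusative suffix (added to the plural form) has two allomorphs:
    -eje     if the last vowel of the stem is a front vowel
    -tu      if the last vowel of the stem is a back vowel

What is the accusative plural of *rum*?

*rum*: final consonant = /m/, a nasal → -jo → *rumjo*.
The last vowel of the plural form *rumjo* is /o/, which is a back vowel, so the accusative suffix is -tu, giving *rumjotu*.

rumjotu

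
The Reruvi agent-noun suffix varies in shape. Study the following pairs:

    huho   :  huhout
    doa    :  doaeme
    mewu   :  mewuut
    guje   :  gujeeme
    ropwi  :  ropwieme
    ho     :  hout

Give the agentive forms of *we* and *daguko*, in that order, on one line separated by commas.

weeme, dagukout

The pattern is rounding harmony: -ut when the last vowel of the stem is a rounded vowel (*huho*, *mewu*, *ho*); -eme when the last vowel of the stem is an unrounded vowel (*doa*, *guje*, *ropwi*).
The last vowel of *we* is /e/, which is an unrounded vowel, so the suffix is -eme, giving *weeme*.
*daguko* — last vowel /o/ (a rounded vowel) → -ut → *dagukout*.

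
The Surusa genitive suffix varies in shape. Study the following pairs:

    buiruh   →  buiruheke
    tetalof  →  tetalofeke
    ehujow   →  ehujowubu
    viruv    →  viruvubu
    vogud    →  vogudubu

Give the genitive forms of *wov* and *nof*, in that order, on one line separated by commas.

Looking at the final consonant of each stem: -eke when the stem ends in a voiceless consonant (*buiruh*, *tetalof*); -ubu when the stem ends in a voiced consonant (*ehujow*, *viruv*, *vogud*).
The final consonant of *wov* is /v/, which is voiced, so the suffix is -ubu, giving *wovubu*.
*nof*: final consonant = /f/, voiceless → -eke → *nofeke*.

wovubu, nofeke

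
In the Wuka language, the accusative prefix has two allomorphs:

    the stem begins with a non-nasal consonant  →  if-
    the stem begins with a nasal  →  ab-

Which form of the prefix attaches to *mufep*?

ab-

Since the first consonant of *mufep* is /m/ (a nasal), it takes ab-.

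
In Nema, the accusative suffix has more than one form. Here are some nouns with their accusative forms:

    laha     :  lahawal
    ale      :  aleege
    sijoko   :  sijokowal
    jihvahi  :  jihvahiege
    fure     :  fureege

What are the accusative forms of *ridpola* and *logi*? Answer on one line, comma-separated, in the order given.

ridpolawal, logiege

The pattern is front/back vowel harmony: -ege when the last vowel of the stem is a front vowel (*ale*, *jihvahi*, *fure*); -wal when the last vowel of the stem is a back vowel (*laha*, *sijoko*).
*ridpola* — last vowel /a/ (a back vowel) → -wal → *ridpolawal*.
*logi*: last vowel = /i/, a front vowel → -ege → *logiege*.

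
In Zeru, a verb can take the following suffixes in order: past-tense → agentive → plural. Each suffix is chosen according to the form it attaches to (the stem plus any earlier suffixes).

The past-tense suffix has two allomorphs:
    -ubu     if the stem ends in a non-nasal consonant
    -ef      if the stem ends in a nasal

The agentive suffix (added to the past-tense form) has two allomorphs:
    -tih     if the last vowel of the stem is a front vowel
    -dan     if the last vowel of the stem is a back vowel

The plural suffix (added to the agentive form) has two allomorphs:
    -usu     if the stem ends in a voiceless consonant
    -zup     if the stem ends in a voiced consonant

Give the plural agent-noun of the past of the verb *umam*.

*umam*: final consonant = /m/, a nasal → -ef → *umamef*.
The last vowel of the past-tense form *umamef* is /e/, which is a front vowel, so the agentive suffix is -tih, giving *umameftih*.
The agentive form *umameftih* — final consonant /h/ (voiceless) → -usu → *umameftihusu*.

umameftihusu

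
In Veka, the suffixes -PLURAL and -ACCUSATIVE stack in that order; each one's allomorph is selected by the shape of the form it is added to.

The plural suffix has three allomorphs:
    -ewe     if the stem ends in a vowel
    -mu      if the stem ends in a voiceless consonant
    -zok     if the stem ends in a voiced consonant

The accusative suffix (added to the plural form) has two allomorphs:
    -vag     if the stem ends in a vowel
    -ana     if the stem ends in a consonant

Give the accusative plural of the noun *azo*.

*azo* — final sound /o/ (a vowel) → -ewe → *azoewe*.
The final sound of the plural form *azoewe* is /e/, which is a vowel, so the accusative suffix is -vag, giving *azoewevag*.

azoewevag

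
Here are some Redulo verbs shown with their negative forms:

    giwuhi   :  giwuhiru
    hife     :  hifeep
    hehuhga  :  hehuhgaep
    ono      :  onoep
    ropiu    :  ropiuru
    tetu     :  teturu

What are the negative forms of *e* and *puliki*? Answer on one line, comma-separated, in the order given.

eep, pulikiru

The pattern is height harmony: -ru when the last vowel of the stem is a high vowel (*giwuhi*, *ropiu*, *tetu*); -ep when the last vowel of the stem is a non-high vowel (*hife*, *hehuhga*, *ono*).
*e*: last vowel = /e/, a non-high vowel → -ep → *eep*.
The last vowel of *puliki* is /i/, which is a high vowel, so the suffix is -ru, giving *pulikiru*.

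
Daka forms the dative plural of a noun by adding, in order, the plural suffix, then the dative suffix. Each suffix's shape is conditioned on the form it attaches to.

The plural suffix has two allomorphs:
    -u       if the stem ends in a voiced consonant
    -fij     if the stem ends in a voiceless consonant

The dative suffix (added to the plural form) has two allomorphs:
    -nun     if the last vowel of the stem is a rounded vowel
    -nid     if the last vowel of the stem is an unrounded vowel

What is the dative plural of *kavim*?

The final consonant of *kavim* is /m/, which is voiced, so the plural suffix is -u, giving *kavimu*.
The plural form *kavimu* — last vowel /u/ (a rounded vowel) → -nun → *kavimunun*.

kavimunun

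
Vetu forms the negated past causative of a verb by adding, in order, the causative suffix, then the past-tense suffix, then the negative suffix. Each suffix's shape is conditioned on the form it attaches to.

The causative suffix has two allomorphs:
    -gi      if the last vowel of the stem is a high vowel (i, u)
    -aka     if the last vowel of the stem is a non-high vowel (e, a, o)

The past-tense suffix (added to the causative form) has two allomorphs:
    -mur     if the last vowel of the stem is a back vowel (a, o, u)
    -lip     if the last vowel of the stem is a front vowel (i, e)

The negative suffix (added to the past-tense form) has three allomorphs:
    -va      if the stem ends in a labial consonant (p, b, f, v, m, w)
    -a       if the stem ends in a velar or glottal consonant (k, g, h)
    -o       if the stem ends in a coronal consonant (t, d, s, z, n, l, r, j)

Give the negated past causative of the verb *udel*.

Since the last vowel of *udel* is /e/ (a non-high vowel), it takes -aka, giving *udelaka*.
Since the last vowel of the causative form *udelaka* is /a/ (a back vowel), it takes -mur, giving *udelakamur*.
The past-tense form *udelakamur*: final consonant = /r/, coronal → -o → *udelakamuro*.

udelakamuro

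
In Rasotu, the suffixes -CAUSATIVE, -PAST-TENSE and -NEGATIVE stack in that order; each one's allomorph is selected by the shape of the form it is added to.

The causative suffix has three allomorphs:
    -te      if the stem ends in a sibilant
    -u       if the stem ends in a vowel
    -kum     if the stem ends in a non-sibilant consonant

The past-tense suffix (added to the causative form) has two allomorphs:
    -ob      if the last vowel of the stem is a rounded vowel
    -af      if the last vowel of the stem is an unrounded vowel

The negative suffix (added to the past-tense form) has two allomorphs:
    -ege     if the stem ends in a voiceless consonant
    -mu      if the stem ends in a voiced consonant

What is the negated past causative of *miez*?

*miez*: final sound = /z/, a sibilant → -te → *miezte*.
The causative form *miezte* — last vowel /e/ (an unrounded vowel) → -af → *miezteaf*.
The final consonant of the past-tense form *miezteaf* is /f/, which is voiceless, so the negative suffix is -ege, giving *miezteafege*.

miezteafege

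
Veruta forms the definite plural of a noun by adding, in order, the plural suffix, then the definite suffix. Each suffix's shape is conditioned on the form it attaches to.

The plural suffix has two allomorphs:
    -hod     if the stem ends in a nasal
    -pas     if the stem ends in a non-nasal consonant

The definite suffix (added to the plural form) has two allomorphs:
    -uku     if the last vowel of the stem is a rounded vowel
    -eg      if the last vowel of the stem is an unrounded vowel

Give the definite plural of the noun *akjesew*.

akjesewpaseg

The final consonant of *akjesew* is /w/, which is non-nasal, so the plural suffix is -pas, giving *akjesewpas*.
Since the last vowel of the plural form *akjesewpas* is /a/ (an unrounded vowel), it takes -eg, giving *akjesewpaseg*.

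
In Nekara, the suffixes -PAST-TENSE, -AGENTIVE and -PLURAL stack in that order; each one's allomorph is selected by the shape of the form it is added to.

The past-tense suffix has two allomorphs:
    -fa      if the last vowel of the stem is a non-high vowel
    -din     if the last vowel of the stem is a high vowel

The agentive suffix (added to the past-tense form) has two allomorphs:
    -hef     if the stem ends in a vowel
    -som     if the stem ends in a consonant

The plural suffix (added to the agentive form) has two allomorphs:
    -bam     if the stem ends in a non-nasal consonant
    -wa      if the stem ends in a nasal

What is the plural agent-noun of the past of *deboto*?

*deboto* — last vowel /o/ (a non-high vowel) → -fa → *debotofa*.
The past-tense form *debotofa* — final sound /a/ (a vowel) → -hef → *debotofahef*.
The agentive form *debotofahef*: final consonant = /f/, non-nasal → -bam → *debotofahefbam*.

debotofahefbam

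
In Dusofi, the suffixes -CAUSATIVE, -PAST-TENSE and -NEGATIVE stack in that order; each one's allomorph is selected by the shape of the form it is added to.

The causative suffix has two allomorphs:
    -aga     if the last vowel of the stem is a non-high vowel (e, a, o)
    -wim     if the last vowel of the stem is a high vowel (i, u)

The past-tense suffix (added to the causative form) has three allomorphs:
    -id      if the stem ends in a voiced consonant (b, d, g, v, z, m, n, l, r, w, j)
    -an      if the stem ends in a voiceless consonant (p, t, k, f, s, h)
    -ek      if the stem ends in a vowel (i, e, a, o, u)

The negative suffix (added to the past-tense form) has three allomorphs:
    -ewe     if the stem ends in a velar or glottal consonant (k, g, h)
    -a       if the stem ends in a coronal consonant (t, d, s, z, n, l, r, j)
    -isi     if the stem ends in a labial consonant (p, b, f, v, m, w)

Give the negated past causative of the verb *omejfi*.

omejfiwimida

The last vowel of *omejfi* is /i/, which is a high vowel, so the causative suffix is -wim, giving *omejfiwim*.
The causative form *omejfiwim*: final sound = /m/, a voiced consonant → -id → *omejfiwimid*.
Since the final consonant of the past-tense form *omejfiwimid* is /d/ (coronal), it takes -a, giving *omejfiwimida*.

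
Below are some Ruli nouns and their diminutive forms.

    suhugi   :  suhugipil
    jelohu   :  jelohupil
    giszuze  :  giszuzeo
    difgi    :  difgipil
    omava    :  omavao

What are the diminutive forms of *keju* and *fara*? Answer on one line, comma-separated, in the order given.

kejupil, farao

Looking at the last vowel of each stem: -pil when the last vowel of the stem is a high vowel (*suhugi*, *jelohu*, *difgi*); -o when the last vowel of the stem is a non-high vowel (*giszuze*, *omava*).
*keju* — last vowel /u/ (a high vowel) → -pil → *kejupil*.
*fara*: last vowel = /a/, a non-high vowel → -o → *farao*.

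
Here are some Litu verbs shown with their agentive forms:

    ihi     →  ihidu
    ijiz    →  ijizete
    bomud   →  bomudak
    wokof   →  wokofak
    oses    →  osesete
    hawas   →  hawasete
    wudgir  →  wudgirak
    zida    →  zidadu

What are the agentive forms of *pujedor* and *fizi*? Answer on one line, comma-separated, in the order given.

The suffix is conditioned by the final sound: -ete when the stem ends in a sibilant (*ijiz*, *oses*, *hawas*); -ak when the stem ends in a non-sibilant consonant (*bomud*, *wokof*, *wudgir*); -du when the stem ends in a vowel (*ihi*, *zida*).
*pujedor*: final sound = /r/, a non-sibilant consonant → -ak → *pujedorak*.
*fizi* — final sound /i/ (a vowel) → -du → *fizidu*.

pujedorak, fizidu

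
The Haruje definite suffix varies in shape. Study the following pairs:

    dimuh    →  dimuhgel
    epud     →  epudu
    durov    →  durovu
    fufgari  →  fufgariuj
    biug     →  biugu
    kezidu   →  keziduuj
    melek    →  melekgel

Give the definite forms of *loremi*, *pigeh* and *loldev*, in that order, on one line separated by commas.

The suffix is conditioned by the final sound: -gel when the stem ends in a voiceless consonant (*dimuh*, *melek*); -u when the stem ends in a voiced consonant (*epud*, *durov*, *biug*); -uj when the stem ends in a vowel (*fufgari*, *kezidu*).
*loremi* — final sound /i/ (a vowel) → -uj → *loremiuj*.
Since the final sound of *pigeh* is /h/ (a voiceless consonant), it takes -gel, giving *pigehgel*.
The final sound of *loldev* is /v/, which is a voiced consonant, so the suffix is -u, giving *loldevu*.

loremiuj, pigehgel, loldevu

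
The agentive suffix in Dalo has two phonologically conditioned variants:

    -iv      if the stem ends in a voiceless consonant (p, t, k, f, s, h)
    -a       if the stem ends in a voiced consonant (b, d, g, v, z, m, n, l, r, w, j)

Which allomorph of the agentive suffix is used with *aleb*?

Since the final consonant of *aleb* is /b/ (voiced), it takes -a.

-a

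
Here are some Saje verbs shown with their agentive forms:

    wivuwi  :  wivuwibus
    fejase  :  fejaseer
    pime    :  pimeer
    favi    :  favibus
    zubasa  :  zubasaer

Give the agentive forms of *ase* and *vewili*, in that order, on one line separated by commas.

aseer, vewilibus

Looking at the last vowel of each stem: -bus when the last vowel of the stem is a high vowel (*wivuwi*, *favi*); -er when the last vowel of the stem is a non-high vowel (*fejase*, *pime*, *zubasa*).
*ase*: last vowel = /e/, a non-high vowel → -er → *aseer*.
*vewili* — last vowel /i/ (a high vowel) → -bus → *vewilibus*.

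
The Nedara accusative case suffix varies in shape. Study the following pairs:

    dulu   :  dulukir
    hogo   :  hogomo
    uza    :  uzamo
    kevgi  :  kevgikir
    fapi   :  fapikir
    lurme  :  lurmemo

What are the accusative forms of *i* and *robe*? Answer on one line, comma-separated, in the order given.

ikir, robemo

Looking at the last vowel of each stem: -kir when the last vowel of the stem is a high vowel (*dulu*, *kevgi*, *fapi*); -mo when the last vowel of the stem is a non-high vowel (*hogo*, *uza*, *lurme*).
The last vowel of *i* is /i/, which is a high vowel, so the suffix is -kir, giving *ikir*.
The last vowel of *robe* is /e/, which is a non-high vowel, so the suffix is -mo, giving *robemo*.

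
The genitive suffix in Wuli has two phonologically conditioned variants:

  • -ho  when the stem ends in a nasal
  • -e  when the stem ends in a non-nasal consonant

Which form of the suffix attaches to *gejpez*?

*gejpez* — final consonant /z/ (non-nasal) → -e.

-e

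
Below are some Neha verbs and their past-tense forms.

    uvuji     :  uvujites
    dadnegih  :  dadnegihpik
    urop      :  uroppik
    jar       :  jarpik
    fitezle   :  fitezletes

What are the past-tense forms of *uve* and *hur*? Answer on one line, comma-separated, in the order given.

uvetes, hurpik

The suffix is conditioned by the final sound: -pik when the stem ends in a consonant (*dadnegih*, *urop*, *jar*); -tes when the stem ends in a vowel (*uvuji*, *fitezle*).
The final sound of *uve* is /e/, which is a vowel, so the suffix is -tes, giving *uvetes*.
Since the final sound of *hur* is /r/ (a consonant), it takes -pik, giving *hurpik*.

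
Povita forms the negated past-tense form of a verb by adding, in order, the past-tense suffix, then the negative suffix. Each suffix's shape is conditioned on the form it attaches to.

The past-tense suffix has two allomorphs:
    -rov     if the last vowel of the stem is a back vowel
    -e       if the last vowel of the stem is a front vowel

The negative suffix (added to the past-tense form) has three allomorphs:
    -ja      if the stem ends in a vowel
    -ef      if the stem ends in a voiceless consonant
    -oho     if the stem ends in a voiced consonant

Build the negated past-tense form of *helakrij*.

*helakrij*: last vowel = /i/, a front vowel → -e → *helakrije*.
Since the final sound of the past-tense form *helakrije* is /e/ (a vowel), it takes -ja, giving *helakrijeja*.

helakrijeja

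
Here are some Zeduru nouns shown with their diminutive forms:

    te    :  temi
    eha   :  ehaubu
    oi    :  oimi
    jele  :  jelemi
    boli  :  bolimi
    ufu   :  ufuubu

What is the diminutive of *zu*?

The alternation tracks the last vowel of the stem — -mi when the last vowel of the stem is a front vowel (*te*, *oi*, *jele*, *boli*); -ubu when the last vowel of the stem is a back vowel (*eha*, *ufu*).
*zu* — last vowel /u/ (a back vowel) → -ubu → *zuubu*.

zuubu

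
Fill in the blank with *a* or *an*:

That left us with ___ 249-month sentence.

The indefinite article is chosen by the initial *sound* of the following word, not its spelling.
The number *249* is spoken "two hundred …", beginning with /tuː/ — a consonant sound.
So the article is *a*: That left us with a 249-month sentence.

a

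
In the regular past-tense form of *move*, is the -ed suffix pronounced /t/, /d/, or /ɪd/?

The stem *move* ends in a voiced sound other than /d/.
The -ed suffix is realized as /ɪd/ after /t, d/; as /t/ after other voiceless consonants; and as /d/ after other voiced sounds.
So -ed on *move* is pronounced /d/.

/d/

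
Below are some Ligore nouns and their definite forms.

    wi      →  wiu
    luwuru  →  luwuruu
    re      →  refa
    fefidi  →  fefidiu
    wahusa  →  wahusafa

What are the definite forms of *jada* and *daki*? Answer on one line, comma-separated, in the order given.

jadafa, dakiu

Looking at the last vowel of each stem: -u when the last vowel of the stem is a high vowel (*wi*, *luwuru*, *fefidi*); -fa when the last vowel of the stem is a non-high vowel (*re*, *wahusa*).
Since the last vowel of *jada* is /a/ (a non-high vowel), it takes -fa, giving *jadafa*.
The last vowel of *daki* is /i/, which is a high vowel, so the suffix is -u, giving *dakiu*.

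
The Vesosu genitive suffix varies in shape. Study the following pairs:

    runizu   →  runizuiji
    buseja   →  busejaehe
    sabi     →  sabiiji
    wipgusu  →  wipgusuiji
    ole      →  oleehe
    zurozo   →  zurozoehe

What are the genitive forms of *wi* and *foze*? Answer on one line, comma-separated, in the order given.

The suffix is conditioned by the last vowel: -iji when the last vowel of the stem is a high vowel (*runizu*, *sabi*, *wipgusu*); -ehe when the last vowel of the stem is a non-high vowel (*buseja*, *ole*, *zurozo*).
The last vowel of *wi* is /i/, which is a high vowel, so the suffix is -iji, giving *wiiji*.
*foze* — last vowel /e/ (a non-high vowel) → -ehe → *fozeehe*.

wiiji, fozeehe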